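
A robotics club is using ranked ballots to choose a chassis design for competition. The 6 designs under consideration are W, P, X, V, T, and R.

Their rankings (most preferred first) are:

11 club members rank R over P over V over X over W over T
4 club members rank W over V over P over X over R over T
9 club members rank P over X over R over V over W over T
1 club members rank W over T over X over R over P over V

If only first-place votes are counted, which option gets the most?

R

First-place vote totals:
  W: 5
  P: 9
  X: 0
  V: 0
  T: 0
  R: 11
R has the most first-place votes.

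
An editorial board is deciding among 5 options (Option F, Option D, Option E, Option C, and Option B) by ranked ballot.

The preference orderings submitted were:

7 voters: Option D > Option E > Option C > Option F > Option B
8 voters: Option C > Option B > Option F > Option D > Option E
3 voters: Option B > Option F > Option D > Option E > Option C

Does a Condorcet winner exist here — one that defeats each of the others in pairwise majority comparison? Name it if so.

Head-to-head results (18 voters total):
Option F vs Option D: Option F wins 11–7.
Option F vs Option E: Option F wins 11–7.
Option F vs Option C: Option C wins 15–3.
Option F vs Option B: Option B wins 11–7.
Option D vs Option E: Option D wins 18–0.
Option D vs Option C: Option D wins 10–8.
Option D vs Option B: Option B wins 11–7.
Option E vs Option C: Option E wins 10–8.
Option E vs Option B: Option B wins 11–7.
Option C vs Option B: Option C wins 15–3.
No candidate beats all others: Option F beats Option D beats Option C beats Option F, a majority cycle.

There is no Condorcet winner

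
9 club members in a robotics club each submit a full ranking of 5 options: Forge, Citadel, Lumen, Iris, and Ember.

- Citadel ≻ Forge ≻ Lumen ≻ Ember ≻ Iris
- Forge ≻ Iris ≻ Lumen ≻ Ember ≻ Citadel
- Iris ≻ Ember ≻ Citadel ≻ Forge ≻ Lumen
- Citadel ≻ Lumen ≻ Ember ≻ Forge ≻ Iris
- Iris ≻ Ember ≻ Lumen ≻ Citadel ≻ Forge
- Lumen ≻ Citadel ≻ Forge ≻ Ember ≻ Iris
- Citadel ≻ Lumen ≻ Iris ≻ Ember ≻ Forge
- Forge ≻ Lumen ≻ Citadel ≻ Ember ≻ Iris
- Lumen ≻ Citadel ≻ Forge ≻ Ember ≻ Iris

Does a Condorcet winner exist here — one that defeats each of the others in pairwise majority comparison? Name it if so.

Lumen

Head-to-head results (9 voters total):
Forge vs Citadel: Citadel wins 7–2.
Forge vs Lumen: Lumen wins 5–4.
Forge vs Iris: Forge wins 6–3.
Forge vs Ember: Forge wins 5–4.
Citadel vs Lumen: Lumen wins 5–4.
Citadel vs Iris: Citadel wins 6–3.
Citadel vs Ember: Citadel wins 6–3.
Lumen vs Iris: Lumen wins 6–3.
Lumen vs Ember: Lumen wins 7–2.
Iris vs Ember: Ember wins 5–4.
Lumen beats each rival — Forge (5–4), Citadel (5–4), Iris (6–3), Ember (7–2) — so Lumen is the Condorcet winner.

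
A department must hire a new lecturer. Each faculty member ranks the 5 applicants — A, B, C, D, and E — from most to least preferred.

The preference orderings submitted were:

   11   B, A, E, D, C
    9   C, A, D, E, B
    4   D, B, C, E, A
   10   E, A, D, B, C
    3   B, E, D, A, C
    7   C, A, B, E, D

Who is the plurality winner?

C

First-place vote totals:
  A: 0
  B: 14
  C: 16
  D: 4
  E: 10
C has the most first-place votes.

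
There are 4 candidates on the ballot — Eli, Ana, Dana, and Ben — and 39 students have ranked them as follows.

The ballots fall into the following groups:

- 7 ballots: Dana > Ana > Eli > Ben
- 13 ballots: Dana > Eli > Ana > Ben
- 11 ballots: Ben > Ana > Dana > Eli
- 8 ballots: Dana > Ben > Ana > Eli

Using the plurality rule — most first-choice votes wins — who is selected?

Dana

First-place vote totals:
  Eli: 0
  Ana: 0
  Dana: 28
  Ben: 11
Dana has the most first-place votes.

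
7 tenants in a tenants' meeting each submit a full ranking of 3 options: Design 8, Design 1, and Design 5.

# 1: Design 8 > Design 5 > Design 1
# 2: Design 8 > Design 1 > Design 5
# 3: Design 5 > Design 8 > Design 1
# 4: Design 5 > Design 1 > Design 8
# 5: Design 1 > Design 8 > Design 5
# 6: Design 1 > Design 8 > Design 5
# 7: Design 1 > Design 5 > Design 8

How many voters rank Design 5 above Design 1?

Ballots ranking Design 5 above Design 1: 3.
Ballots ranking Design 1 above Design 5: 4.
So 3 of 7 voters prefer Design 5 to Design 1.

3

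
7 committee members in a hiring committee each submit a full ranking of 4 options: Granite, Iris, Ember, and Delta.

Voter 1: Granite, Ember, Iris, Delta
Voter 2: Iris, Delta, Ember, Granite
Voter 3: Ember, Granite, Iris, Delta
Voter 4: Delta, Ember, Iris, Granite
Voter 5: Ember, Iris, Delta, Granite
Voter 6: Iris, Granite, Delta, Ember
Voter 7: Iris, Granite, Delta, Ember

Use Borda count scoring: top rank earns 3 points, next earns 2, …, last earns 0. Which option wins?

Iris

Borda scores:
  Granite: 3 + 0 + 2 + 0 + 0 + 2 + 2 = 9
  Iris: 1 + 3 + 1 + 1 + 2 + 3 + 3 = 14
  Ember: 2 + 1 + 3 + 2 + 3 + 0 + 0 = 11
  Delta: 0 + 2 + 0 + 3 + 1 + 1 + 1 = 8
Iris has the highest total.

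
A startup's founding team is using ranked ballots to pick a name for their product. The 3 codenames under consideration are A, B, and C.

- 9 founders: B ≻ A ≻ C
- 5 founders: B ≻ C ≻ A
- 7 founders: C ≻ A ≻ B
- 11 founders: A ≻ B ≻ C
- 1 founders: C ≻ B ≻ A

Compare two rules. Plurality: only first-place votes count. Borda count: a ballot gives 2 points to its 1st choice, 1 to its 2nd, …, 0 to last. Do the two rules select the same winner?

Plurality first-place counts: A 11, B 14, C 8 → B.
Borda totals: A 38, B 40, C 21 → B.
The two rules agree on B.

Yes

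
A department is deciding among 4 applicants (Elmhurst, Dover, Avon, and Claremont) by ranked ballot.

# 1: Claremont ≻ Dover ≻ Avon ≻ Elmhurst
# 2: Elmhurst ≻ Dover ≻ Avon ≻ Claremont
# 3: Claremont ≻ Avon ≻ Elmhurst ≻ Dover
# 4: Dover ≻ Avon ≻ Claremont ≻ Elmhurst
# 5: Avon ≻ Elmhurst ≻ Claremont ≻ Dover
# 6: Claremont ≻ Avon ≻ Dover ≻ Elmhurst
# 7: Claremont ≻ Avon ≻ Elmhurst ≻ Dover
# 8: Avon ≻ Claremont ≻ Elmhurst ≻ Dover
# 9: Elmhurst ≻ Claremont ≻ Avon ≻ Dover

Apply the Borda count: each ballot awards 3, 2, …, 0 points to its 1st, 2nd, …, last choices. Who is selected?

Claremont

Borda scores:
  Elmhurst: 0 + 3 + 1 + 0 + 2 + 0 + 1 + 1 + 3 = 11
  Dover: 2 + 2 + 0 + 3 + 0 + 1 + 0 + 0 + 0 = 8
  Avon: 1 + 1 + 2 + 2 + 3 + 2 + 2 + 3 + 1 = 17
  Claremont: 3 + 0 + 3 + 1 + 1 + 3 + 3 + 2 + 2 = 18
Claremont has the highest total.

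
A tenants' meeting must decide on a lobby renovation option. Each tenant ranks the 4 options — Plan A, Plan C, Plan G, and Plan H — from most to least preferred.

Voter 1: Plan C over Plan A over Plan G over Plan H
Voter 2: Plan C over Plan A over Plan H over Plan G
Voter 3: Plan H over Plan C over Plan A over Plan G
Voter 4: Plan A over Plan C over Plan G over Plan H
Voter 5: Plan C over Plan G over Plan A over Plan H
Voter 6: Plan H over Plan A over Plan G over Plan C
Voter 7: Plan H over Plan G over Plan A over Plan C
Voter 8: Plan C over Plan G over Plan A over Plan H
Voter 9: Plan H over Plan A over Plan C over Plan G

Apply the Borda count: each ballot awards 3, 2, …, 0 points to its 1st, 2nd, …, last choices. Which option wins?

Borda scores:
  Plan A: 2 + 2 + 1 + 3 + 1 + 2 + 1 + 1 + 2 = 15
  Plan C: 3 + 3 + 2 + 2 + 3 + 0 + 0 + 3 + 1 = 17
  Plan G: 1 + 0 + 0 + 1 + 2 + 1 + 2 + 2 + 0 = 9
  Plan H: 0 + 1 + 3 + 0 + 0 + 3 + 3 + 0 + 3 = 13
Plan C has the highest total.

Plan C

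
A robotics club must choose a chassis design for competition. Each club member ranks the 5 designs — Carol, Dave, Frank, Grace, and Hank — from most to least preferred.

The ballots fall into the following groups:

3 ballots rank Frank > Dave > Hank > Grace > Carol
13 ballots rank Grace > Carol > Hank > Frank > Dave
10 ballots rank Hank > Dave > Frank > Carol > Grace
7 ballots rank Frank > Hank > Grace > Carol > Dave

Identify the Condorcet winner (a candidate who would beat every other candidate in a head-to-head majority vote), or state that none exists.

Head-to-head results (33 voters total):
Carol vs Dave: Carol wins 20–13.
Carol vs Frank: Frank wins 20–13.
Carol vs Grace: Grace wins 23–10.
Carol vs Hank: Hank wins 20–13.
Dave vs Frank: Frank wins 23–10.
Dave vs Grace: Grace wins 20–13.
Dave vs Hank: Hank wins 30–3.
Frank vs Grace: Frank wins 20–13.
Frank vs Hank: Hank wins 23–10.
Grace vs Hank: Hank wins 20–13.
Hank beats each rival — Carol (20–13), Dave (30–3), Frank (23–10), Grace (20–13) — so Hank is the Condorcet winner.

Hank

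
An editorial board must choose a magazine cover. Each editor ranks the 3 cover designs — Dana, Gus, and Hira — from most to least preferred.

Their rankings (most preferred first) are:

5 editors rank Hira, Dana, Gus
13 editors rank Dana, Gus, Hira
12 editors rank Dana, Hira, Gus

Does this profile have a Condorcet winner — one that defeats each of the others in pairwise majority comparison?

Yes

Head-to-head results (30 voters total):
Dana vs Gus: Dana wins 30–0.
Dana vs Hira: Dana wins 25–5.
Gus vs Hira: Hira wins 17–13.
Dana beats each rival — Gus (30–0), Hira (25–5) — so Dana is the Condorcet winner.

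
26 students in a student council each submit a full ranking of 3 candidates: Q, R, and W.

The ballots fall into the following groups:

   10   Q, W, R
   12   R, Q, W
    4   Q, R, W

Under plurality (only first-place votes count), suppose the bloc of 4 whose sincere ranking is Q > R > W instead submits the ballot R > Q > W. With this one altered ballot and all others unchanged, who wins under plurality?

R

First-place totals with the altered ballot: Q 10, R 16, W 0.
The switch changes the winner from Q to R.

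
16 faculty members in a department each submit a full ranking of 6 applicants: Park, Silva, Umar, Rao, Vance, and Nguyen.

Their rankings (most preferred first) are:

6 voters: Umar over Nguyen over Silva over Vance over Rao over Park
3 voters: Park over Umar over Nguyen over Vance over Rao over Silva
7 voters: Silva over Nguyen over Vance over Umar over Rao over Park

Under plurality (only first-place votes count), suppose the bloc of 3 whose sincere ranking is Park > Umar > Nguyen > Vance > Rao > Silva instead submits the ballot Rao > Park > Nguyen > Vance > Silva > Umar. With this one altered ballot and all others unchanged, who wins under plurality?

Silva

First-place totals with the altered ballot: Park 0, Silva 7, Umar 6, Rao 3, Vance 0, Nguyen 0.
The winner is unchanged: still Silva.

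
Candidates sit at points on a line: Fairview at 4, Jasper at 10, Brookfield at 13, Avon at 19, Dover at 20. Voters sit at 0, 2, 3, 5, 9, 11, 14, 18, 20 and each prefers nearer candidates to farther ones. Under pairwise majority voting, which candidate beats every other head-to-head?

Jasper

With single-peaked preferences on a line, the Condorcet winner is the candidate closest to the median voter.
The median voter (position 9) is closest to Jasper at 10.
Check: Jasper vs Dover — voters closer to Jasper: 7 of 9.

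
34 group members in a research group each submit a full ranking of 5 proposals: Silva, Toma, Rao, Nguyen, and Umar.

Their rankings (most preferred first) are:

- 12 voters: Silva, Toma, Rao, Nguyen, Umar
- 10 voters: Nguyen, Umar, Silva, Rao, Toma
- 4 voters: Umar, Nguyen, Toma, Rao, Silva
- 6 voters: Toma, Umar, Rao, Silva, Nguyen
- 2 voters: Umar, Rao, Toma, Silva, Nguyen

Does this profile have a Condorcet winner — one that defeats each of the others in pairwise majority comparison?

No

Head-to-head results (34 voters total):
Silva vs Toma: Silva wins 22–12.
Silva vs Rao: Silva wins 22–12.
Silva vs Nguyen: Silva wins 20–14.
Silva vs Umar: Umar wins 22–12.
Toma vs Rao: Toma wins 22–12.
Toma vs Nguyen: Toma wins 20–14.
Toma vs Umar: Toma wins 18–16.
Rao vs Nguyen: Rao wins 20–14.
Rao vs Umar: Umar wins 22–12.
Nguyen vs Umar: Nguyen wins 22–12.
No candidate beats all others: Silva beats Toma beats Umar beats Silva, a majority cycle.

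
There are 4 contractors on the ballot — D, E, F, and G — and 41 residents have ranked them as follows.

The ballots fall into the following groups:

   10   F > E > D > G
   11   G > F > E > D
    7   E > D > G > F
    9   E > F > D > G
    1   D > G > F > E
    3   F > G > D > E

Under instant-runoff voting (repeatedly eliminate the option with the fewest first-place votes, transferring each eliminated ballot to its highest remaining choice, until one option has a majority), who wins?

Round 1: E 16, F 13, G 11, D 1. D has the fewest and is eliminated.
Round 2: E 16, F 13, G 12. G has the fewest and is eliminated.
Round 3: F 25, E 16. F has a majority.

F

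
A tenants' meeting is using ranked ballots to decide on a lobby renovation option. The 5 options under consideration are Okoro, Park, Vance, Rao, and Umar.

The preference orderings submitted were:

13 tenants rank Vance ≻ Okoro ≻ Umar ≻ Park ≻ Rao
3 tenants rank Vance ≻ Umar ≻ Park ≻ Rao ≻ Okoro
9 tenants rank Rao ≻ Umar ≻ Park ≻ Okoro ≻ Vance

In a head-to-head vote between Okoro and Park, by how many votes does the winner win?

Ballots ranking Okoro above Park: 13.
Ballots ranking Park above Okoro: 3+9 = 12.
Okoro wins 13–12, a margin of 1.

1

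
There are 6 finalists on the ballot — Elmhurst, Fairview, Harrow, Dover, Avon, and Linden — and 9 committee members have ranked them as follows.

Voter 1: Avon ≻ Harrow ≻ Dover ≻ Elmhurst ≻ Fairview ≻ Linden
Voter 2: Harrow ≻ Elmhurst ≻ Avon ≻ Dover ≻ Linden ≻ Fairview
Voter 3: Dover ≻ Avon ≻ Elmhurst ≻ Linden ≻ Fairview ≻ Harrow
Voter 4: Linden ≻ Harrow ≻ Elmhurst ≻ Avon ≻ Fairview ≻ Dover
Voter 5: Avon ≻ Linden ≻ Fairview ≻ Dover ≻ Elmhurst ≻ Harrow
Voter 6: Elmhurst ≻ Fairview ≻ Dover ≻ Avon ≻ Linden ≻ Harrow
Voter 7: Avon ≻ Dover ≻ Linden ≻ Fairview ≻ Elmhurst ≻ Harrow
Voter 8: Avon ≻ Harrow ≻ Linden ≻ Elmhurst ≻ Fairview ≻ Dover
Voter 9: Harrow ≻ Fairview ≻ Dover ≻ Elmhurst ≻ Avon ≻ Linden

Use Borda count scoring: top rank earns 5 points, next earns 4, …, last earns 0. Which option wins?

Avon

Borda scores:
  Elmhurst: 2 + 4 + 3 + 3 + 1 + 5 + 1 + 2 + 2 = 23
  Fairview: 1 + 0 + 1 + 1 + 3 + 4 + 2 + 1 + 4 = 17
  Harrow: 4 + 5 + 0 + 4 + 0 + 0 + 0 + 4 + 5 = 22
  Dover: 3 + 2 + 5 + 0 + 2 + 3 + 4 + 0 + 3 = 22
  Avon: 5 + 3 + 4 + 2 + 5 + 2 + 5 + 5 + 1 = 32
  Linden: 0 + 1 + 2 + 5 + 4 + 1 + 3 + 3 + 0 = 19
Avon has the highest total.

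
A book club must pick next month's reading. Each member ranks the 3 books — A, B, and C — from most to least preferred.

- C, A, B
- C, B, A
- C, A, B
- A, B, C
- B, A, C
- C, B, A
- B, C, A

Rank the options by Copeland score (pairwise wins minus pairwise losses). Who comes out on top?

Pairwise results:
  A vs B: B wins 4–3.
  A vs C: C wins 5–2.
  B vs C: C wins 4–3.
Copeland scores (wins − losses):
  A: 0 − 2 = -2
  B: 1 − 1 = 0
  C: 2 − 0 = 2
C has the best Copeland score.

C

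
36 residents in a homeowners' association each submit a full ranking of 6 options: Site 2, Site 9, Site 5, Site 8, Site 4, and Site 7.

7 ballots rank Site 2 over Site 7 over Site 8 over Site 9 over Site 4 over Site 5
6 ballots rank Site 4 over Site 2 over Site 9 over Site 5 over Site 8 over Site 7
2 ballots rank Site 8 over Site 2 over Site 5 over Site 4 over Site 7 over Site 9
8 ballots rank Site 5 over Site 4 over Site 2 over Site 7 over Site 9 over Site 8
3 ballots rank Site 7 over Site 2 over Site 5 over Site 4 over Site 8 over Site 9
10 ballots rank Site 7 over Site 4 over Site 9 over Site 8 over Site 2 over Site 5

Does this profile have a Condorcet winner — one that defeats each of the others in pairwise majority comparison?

No

Head-to-head results (36 voters total):
Site 2 vs Site 9: Site 2 wins 26–10.
Site 2 vs Site 5: Site 2 wins 28–8.
Site 2 vs Site 8: Site 2 wins 24–12.
Site 2 vs Site 4: Site 4 wins 24–12.
Site 2 vs Site 7: Site 2 wins 23–13.
Site 9 vs Site 5: Site 9 wins 23–13.
Site 9 vs Site 8: Site 9 wins 24–12.
Site 9 vs Site 4: Site 4 wins 29–7.
Site 9 vs Site 7: Site 7 wins 30–6.
Site 5 vs Site 8: Site 8 wins 19–17.
Site 5 vs Site 4: Site 4 wins 23–13.
Site 5 vs Site 7: Site 7 wins 20–16.
Site 8 vs Site 4: Site 4 wins 27–9.
Site 8 vs Site 7: Site 7 wins 28–8.
Site 4 vs Site 7: Site 7 wins 20–16.
No candidate beats all others: Site 2 beats Site 7 beats Site 4 beats Site 2, a majority cycle.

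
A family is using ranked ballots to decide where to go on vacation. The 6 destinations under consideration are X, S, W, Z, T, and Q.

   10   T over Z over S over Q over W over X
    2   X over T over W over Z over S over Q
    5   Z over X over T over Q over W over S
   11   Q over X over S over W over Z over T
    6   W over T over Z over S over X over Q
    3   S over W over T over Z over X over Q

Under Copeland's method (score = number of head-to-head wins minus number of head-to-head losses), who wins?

Pairwise results:
  X vs S: S wins 19–18.
  X vs W: W wins 19–18.
  X vs Z: Z wins 24–13.
  X vs T: T wins 19–18.
  X vs Q: Q wins 21–16.
  S vs W: S wins 24–13.
  S vs Z: Z wins 23–14.
  S vs T: T wins 23–14.
  S vs Q: S wins 21–16.
  W vs Z: W wins 22–15.
  W vs T: W wins 20–17.
  W vs Q: Q wins 26–11.
  Z vs T: T wins 21–16.
  Z vs Q: Z wins 26–11.
  T vs Q: T wins 26–11.
Copeland scores (wins − losses):
  X: 0 − 5 = -5
  S: 3 − 2 = 1
  W: 3 − 2 = 1
  Z: 3 − 2 = 1
  T: 4 − 1 = 3
  Q: 2 − 3 = -1
T has the best Copeland score.

T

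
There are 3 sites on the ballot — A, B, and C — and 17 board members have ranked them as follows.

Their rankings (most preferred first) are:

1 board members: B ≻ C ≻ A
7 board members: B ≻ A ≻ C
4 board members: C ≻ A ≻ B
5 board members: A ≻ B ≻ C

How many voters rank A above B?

9

Ballots ranking A above B: 4+5 = 9.
Ballots ranking B above A: 1+7 = 8.
So 9 of 17 voters prefer A to B.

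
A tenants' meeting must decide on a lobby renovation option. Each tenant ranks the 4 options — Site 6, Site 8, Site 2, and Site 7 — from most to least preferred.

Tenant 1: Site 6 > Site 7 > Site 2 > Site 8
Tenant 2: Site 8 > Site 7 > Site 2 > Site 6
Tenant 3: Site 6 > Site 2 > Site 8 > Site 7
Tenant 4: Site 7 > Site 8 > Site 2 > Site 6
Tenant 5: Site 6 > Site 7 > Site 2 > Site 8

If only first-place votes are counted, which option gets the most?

Site 6

First-place vote totals:
  Site 6: 3
  Site 8: 1
  Site 2: 0
  Site 7: 1
Site 6 has the most first-place votes.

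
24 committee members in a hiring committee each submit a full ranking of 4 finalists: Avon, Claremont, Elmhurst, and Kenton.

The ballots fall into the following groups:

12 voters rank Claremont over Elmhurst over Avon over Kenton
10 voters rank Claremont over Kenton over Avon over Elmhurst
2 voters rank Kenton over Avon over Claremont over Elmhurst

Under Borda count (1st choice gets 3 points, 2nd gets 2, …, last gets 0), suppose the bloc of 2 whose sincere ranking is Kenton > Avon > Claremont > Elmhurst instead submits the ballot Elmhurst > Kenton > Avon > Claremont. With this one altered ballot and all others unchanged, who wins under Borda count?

Borda totals with the altered ballot: Avon 24, Claremont 66, Elmhurst 30, Kenton 24.
The winner is unchanged: still Claremont.

Claremont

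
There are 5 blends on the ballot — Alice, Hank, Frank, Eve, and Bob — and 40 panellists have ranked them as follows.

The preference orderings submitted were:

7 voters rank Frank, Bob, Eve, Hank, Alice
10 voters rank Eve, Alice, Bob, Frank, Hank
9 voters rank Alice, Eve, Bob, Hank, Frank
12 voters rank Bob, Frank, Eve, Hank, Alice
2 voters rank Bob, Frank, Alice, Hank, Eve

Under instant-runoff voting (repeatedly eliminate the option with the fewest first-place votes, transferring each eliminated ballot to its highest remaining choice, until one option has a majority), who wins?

Round 1: Bob 14, Eve 10, Alice 9, Frank 7, Hank 0. Hank has the fewest and is eliminated.
Round 2: Bob 14, Eve 10, Alice 9, Frank 7. Frank has the fewest and is eliminated.
Round 3: Bob 21, Eve 10, Alice 9. Bob has a majority.

Bob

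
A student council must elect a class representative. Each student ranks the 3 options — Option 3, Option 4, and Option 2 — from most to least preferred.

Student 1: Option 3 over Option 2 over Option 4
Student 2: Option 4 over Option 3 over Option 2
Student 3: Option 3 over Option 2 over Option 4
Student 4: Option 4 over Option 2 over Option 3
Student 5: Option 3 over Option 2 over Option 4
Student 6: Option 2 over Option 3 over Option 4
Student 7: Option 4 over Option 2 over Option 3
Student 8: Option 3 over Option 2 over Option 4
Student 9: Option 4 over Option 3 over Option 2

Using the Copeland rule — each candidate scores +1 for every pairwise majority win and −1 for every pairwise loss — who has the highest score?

Option 3

Pairwise results:
  Option 3 vs Option 4: Option 3 wins 5–4.
  Option 3 vs Option 2: Option 3 wins 6–3.
  Option 4 vs Option 2: Option 2 wins 5–4.
Copeland scores (wins − losses):
  Option 3: 2 − 0 = 2
  Option 4: 0 − 2 = -2
  Option 2: 1 − 1 = 0
Option 3 has the best Copeland score.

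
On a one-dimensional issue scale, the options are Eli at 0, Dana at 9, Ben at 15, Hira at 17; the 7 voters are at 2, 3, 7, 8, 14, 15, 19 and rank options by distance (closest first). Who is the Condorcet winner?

Dana

With single-peaked preferences on a line, the Condorcet winner is the candidate closest to the median voter.
The median voter (position 8) is closest to Dana at 9.
Check: Dana vs Ben — voters closer to Dana: 4 of 7.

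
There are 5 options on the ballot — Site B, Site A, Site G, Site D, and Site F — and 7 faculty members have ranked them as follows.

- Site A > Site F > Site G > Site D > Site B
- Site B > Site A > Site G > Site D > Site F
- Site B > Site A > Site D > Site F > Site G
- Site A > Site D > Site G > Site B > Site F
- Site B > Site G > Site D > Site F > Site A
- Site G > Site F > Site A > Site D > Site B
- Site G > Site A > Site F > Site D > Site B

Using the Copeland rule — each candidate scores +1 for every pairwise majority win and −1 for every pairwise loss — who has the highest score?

Site A

Pairwise results:
  Site B vs Site A: Site A wins 4–3.
  Site B vs Site G: Site G wins 4–3.
  Site B vs Site D: Site D wins 4–3.
  Site B vs Site F: Site B wins 4–3.
  Site A vs Site G: Site A wins 4–3.
  Site A vs Site D: Site A wins 6–1.
  Site A vs Site F: Site A wins 5–2.
  Site G vs Site D: Site G wins 5–2.
  Site G vs Site F: Site G wins 5–2.
  Site D vs Site F: Site D wins 4–3.
Copeland scores (wins − losses):
  Site B: 1 − 3 = -2
  Site A: 4 − 0 = 4
  Site G: 3 − 1 = 2
  Site D: 2 − 2 = 0
  Site F: 0 − 4 = -4
Site A has the best Copeland score.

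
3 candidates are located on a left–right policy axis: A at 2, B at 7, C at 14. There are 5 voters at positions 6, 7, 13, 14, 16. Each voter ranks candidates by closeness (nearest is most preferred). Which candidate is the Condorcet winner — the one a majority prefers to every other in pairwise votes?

C

With single-peaked preferences on a line, the Condorcet winner is the candidate closest to the median voter.
The median voter (position 13) is closest to C at 14.
Check: C vs A — voters closer to C: 3 of 5.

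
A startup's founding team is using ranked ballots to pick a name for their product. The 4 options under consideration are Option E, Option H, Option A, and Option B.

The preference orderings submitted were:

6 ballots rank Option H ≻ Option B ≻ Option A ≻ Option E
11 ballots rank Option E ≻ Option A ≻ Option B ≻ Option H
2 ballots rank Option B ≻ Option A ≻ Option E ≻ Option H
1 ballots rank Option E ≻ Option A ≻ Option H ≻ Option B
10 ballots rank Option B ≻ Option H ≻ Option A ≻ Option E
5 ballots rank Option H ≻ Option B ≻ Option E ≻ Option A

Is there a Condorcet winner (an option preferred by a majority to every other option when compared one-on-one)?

Head-to-head results (35 voters total):
Option E vs Option H: Option H wins 21–14.
Option E vs Option A: Option A wins 18–17.
Option E vs Option B: Option B wins 23–12.
Option H vs Option A: Option H wins 21–14.
Option H vs Option B: Option B wins 23–12.
Option A vs Option B: Option B wins 23–12.
Option B beats each rival — Option E (23–12), Option H (23–12), Option A (23–12) — so Option B is the Condorcet winner.

Yes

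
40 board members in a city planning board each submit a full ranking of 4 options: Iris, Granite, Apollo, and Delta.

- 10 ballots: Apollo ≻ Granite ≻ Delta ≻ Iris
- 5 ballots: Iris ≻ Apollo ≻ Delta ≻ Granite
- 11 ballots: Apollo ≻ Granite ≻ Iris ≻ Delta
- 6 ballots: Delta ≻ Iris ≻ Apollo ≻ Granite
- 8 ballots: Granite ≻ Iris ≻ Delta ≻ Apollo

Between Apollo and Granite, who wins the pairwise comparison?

Apollo

Ballots ranking Apollo above Granite: 10+5+11+6 = 32.
Ballots ranking Granite above Apollo: 8.
Apollo wins the head-to-head, 32–8.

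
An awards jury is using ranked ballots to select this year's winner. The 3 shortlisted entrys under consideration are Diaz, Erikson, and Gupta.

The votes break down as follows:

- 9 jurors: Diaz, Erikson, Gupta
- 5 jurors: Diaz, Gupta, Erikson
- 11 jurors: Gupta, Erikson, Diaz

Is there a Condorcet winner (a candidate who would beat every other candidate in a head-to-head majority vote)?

Head-to-head results (25 voters total):
Diaz vs Erikson: Diaz wins 14–11.
Diaz vs Gupta: Diaz wins 14–11.
Erikson vs Gupta: Gupta wins 16–9.
Diaz beats each rival — Erikson (14–11), Gupta (14–11) — so Diaz is the Condorcet winner.

Yes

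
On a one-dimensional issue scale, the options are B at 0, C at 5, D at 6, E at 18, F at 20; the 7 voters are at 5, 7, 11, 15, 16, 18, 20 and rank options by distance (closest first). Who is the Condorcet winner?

With single-peaked preferences on a line, the Condorcet winner is the candidate closest to the median voter.
The median voter (position 15) is closest to E at 18.
Check: E vs F — voters closer to E: 6 of 7.

E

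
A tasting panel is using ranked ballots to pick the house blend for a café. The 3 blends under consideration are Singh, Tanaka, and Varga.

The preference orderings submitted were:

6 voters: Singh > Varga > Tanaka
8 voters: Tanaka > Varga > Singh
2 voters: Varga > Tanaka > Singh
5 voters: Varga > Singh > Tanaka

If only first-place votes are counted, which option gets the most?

First-place vote totals:
  Singh: 6
  Tanaka: 8
  Varga: 7
Tanaka has the most first-place votes.

Tanaka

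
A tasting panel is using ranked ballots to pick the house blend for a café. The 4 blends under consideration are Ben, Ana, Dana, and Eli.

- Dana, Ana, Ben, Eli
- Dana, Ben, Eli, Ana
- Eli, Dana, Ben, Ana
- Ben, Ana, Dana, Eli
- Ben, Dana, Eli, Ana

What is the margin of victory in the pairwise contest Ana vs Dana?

Ballots ranking Ana above Dana: 1.
Ballots ranking Dana above Ana: 4.
Dana wins 4–1, a margin of 3.

3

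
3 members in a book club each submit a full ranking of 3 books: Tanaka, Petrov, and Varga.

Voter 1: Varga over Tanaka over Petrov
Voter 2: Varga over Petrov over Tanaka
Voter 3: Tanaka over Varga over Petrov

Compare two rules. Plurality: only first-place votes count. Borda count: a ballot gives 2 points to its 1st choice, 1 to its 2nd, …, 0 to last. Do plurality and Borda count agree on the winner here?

Yes

Plurality first-place counts: Tanaka 1, Petrov 0, Varga 2 → Varga.
Borda totals: Tanaka 3, Petrov 1, Varga 5 → Varga.
The two rules agree on Varga.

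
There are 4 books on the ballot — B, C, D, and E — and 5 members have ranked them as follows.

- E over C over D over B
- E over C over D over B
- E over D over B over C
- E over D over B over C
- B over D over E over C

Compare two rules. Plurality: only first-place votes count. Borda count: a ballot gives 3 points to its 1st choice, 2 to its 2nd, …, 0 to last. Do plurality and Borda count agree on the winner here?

Plurality first-place counts: B 1, C 0, D 0, E 4 → E.
Borda totals: B 5, C 4, D 8, E 13 → E.
The two rules agree on E.

Yes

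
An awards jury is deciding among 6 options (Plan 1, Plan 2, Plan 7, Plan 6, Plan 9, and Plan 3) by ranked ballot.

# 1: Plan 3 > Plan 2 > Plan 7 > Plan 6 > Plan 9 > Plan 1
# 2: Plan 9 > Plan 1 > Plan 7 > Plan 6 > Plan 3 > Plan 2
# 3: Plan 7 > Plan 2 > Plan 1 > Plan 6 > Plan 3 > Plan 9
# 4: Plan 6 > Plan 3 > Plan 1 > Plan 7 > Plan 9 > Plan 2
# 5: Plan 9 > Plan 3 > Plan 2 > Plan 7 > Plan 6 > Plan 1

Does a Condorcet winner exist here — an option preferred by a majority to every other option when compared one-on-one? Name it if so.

Head-to-head results (5 voters total):
Plan 1 vs Plan 2: Plan 2 wins 3–2.
Plan 1 vs Plan 7: Plan 7 wins 3–2.
Plan 1 vs Plan 6: Plan 6 wins 3–2.
Plan 1 vs Plan 9: Plan 9 wins 3–2.
Plan 1 vs Plan 3: Plan 3 wins 3–2.
Plan 2 vs Plan 7: Plan 7 wins 3–2.
Plan 2 vs Plan 6: Plan 2 wins 3–2.
Plan 2 vs Plan 9: Plan 9 wins 3–2.
Plan 2 vs Plan 3: Plan 3 wins 4–1.
Plan 7 vs Plan 6: Plan 7 wins 4–1.
Plan 7 vs Plan 9: Plan 7 wins 3–2.
Plan 7 vs Plan 3: Plan 3 wins 3–2.
Plan 6 vs Plan 9: Plan 6 wins 3–2.
Plan 6 vs Plan 3: Plan 6 wins 3–2.
Plan 9 vs Plan 3: Plan 3 wins 3–2.
No candidate beats all others: Plan 2 beats Plan 6 beats Plan 9 beats Plan 2, a majority cycle.

No Condorcet winner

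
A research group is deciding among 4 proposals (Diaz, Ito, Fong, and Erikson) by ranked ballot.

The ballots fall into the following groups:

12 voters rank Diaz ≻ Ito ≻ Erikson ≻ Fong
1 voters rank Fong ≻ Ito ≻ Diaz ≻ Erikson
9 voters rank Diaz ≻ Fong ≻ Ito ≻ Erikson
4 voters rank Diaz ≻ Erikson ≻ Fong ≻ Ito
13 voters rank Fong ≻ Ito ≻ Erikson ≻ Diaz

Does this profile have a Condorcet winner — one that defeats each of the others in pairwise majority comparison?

Yes

Head-to-head results (39 voters total):
Diaz vs Ito: Diaz wins 25–14.
Diaz vs Fong: Diaz wins 25–14.
Diaz vs Erikson: Diaz wins 26–13.
Ito vs Fong: Fong wins 27–12.
Ito vs Erikson: Ito wins 35–4.
Fong vs Erikson: Fong wins 23–16.
Diaz beats each rival — Ito (25–14), Fong (25–14), Erikson (26–13) — so Diaz is the Condorcet winner.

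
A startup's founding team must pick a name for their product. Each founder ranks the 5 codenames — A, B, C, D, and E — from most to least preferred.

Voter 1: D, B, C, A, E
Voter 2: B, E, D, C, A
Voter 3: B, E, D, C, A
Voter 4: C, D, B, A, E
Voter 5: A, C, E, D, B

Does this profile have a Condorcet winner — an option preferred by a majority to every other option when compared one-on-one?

No

Head-to-head results (5 voters total):
A vs B: B wins 4–1.
A vs C: C wins 4–1.
A vs D: D wins 4–1.
A vs E: A wins 3–2.
B vs C: B wins 3–2.
B vs D: D wins 3–2.
B vs E: B wins 4–1.
C vs D: D wins 3–2.
C vs E: C wins 3–2.
D vs E: E wins 3–2.
No candidate beats all others: A beats E beats D beats A, a majority cycle.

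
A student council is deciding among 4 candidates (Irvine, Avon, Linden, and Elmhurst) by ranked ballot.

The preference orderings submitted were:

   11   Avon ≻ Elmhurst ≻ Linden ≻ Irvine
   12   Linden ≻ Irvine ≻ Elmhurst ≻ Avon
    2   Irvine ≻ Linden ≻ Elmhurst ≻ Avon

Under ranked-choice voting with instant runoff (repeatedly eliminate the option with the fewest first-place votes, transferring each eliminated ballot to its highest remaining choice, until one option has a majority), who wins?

Linden

Round 1: Linden 12, Avon 11, Irvine 2, Elmhurst 0. Elmhurst has the fewest and is eliminated.
Round 2: Linden 12, Avon 11, Irvine 2. Irvine has the fewest and is eliminated.
Round 3: Linden 14, Avon 11. Linden has a majority.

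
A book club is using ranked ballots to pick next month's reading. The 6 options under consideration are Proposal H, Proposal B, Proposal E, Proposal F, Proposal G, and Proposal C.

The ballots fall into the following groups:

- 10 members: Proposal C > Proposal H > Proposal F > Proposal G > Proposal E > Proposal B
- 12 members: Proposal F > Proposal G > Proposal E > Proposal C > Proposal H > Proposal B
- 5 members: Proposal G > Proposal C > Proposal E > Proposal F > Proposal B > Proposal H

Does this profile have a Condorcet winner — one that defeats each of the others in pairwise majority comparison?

No

Head-to-head results (27 voters total):
Proposal H vs Proposal B: Proposal H wins 22–5.
Proposal H vs Proposal E: Proposal E wins 17–10.
Proposal H vs Proposal F: Proposal F wins 17–10.
Proposal H vs Proposal G: Proposal G wins 17–10.
Proposal H vs Proposal C: Proposal C wins 27–0.
Proposal B vs Proposal E: Proposal E wins 27–0.
Proposal B vs Proposal F: Proposal F wins 27–0.
Proposal B vs Proposal G: Proposal G wins 27–0.
Proposal B vs Proposal C: Proposal C wins 27–0.
Proposal E vs Proposal F: Proposal F wins 22–5.
Proposal E vs Proposal G: Proposal G wins 27–0.
Proposal E vs Proposal C: Proposal C wins 15–12.
Proposal F vs Proposal G: Proposal F wins 22–5.
Proposal F vs Proposal C: Proposal C wins 15–12.
Proposal G vs Proposal C: Proposal G wins 17–10.
No candidate beats all others: Proposal F beats Proposal G beats Proposal C beats Proposal F, a majority cycle.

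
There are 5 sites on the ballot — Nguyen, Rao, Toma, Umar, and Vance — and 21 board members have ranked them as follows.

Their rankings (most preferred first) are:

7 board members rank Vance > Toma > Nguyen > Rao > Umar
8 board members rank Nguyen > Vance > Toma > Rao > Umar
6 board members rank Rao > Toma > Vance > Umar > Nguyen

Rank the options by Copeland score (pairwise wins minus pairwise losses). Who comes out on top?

Pairwise results:
  Nguyen vs Rao: Nguyen wins 15–6.
  Nguyen vs Toma: Toma wins 13–8.
  Nguyen vs Umar: Nguyen wins 15–6.
  Nguyen vs Vance: Vance wins 13–8.
  Rao vs Toma: Toma wins 15–6.
  Rao vs Umar: Rao wins 21–0.
  Rao vs Vance: Vance wins 15–6.
  Toma vs Umar: Toma wins 21–0.
  Toma vs Vance: Vance wins 15–6.
  Umar vs Vance: Vance wins 21–0.
Copeland scores (wins − losses):
  Nguyen: 2 − 2 = 0
  Rao: 1 − 3 = -2
  Toma: 3 − 1 = 2
  Umar: 0 − 4 = -4
  Vance: 4 − 0 = 4
Vance has the best Copeland score.

Vance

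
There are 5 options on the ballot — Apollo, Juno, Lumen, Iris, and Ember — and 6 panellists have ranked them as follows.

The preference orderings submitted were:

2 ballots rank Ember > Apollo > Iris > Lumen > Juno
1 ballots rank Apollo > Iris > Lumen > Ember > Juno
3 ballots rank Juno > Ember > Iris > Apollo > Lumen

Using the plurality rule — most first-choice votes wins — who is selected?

First-place vote totals:
  Apollo: 1
  Juno: 3
  Lumen: 0
  Iris: 0
  Ember: 2
Juno has the most first-place votes.

Juno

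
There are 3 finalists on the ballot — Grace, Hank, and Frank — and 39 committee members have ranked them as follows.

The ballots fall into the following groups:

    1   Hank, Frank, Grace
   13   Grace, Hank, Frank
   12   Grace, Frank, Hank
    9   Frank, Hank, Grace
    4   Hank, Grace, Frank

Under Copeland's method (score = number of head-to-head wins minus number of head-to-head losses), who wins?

Pairwise results:
  Grace vs Hank: Grace wins 25–14.
  Grace vs Frank: Grace wins 29–10.
  Hank vs Frank: Frank wins 21–18.
Copeland scores (wins − losses):
  Grace: 2 − 0 = 2
  Hank: 0 − 2 = -2
  Frank: 1 − 1 = 0
Grace has the best Copeland score.

Grace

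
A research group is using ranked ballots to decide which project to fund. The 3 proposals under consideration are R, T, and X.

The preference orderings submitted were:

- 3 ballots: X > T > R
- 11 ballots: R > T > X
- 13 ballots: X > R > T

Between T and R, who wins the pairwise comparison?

Ballots ranking T above R: 3.
Ballots ranking R above T: 11+13 = 24.
R wins the head-to-head, 24–3.

R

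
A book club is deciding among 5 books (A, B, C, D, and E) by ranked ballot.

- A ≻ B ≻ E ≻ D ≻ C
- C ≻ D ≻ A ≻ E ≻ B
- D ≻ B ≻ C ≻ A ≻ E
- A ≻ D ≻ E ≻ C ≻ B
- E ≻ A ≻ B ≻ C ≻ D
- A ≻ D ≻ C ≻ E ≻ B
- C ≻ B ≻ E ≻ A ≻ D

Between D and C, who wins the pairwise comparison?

D

Ballots ranking D above C: 4.
Ballots ranking C above D: 3.
D wins the head-to-head, 4–3.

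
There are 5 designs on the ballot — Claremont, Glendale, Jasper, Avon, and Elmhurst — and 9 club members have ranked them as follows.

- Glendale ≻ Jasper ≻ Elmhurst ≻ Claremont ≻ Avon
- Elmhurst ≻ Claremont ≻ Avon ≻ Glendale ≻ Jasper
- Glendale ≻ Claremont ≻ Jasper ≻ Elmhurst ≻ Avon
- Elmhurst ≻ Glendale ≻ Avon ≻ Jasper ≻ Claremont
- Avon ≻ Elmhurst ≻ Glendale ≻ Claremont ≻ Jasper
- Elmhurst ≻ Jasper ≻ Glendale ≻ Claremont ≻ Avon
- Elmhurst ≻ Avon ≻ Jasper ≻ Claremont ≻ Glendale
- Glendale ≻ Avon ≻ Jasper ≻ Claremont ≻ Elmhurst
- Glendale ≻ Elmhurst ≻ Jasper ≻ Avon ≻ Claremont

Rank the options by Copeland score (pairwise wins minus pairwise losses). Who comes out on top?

Pairwise results:
  Claremont vs Glendale: Glendale wins 7–2.
  Claremont vs Jasper: Jasper wins 6–3.
  Claremont vs Avon: Avon wins 5–4.
  Claremont vs Elmhurst: Elmhurst wins 7–2.
  Glendale vs Jasper: Glendale wins 7–2.
  Glendale vs Avon: Glendale wins 6–3.
  Glendale vs Elmhurst: Elmhurst wins 5–4.
  Jasper vs Avon: Avon wins 5–4.
  Jasper vs Elmhurst: Elmhurst wins 6–3.
  Avon vs Elmhurst: Elmhurst wins 7–2.
Copeland scores (wins − losses):
  Claremont: 0 − 4 = -4
  Glendale: 3 − 1 = 2
  Jasper: 1 − 3 = -2
  Avon: 2 − 2 = 0
  Elmhurst: 4 − 0 = 4
Elmhurst has the best Copeland score.

Elmhurst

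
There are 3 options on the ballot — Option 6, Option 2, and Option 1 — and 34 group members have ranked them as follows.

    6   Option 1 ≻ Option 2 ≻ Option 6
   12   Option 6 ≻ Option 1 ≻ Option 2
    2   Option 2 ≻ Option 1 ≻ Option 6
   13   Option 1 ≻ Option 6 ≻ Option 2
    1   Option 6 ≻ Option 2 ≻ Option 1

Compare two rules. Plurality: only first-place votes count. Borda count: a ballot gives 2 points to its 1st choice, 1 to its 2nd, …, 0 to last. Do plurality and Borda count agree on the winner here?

Plurality first-place counts: Option 6 13, Option 2 2, Option 1 19 → Option 1.
Borda totals: Option 6 39, Option 2 11, Option 1 52 → Option 1.
The two rules agree on Option 1.

Yes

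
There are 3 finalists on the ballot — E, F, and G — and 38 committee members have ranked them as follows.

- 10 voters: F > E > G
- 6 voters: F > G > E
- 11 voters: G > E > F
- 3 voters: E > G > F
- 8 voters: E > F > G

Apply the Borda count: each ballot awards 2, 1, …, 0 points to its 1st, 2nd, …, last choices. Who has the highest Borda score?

Borda scores:
  E: 10·1 + 6·0 + 11·1 + 3·2 + 8·2 = 43
  F: 10·2 + 6·2 + 11·0 + 3·0 + 8·1 = 40
  G: 10·0 + 6·1 + 11·2 + 3·1 + 8·0 = 31
E has the highest total.

E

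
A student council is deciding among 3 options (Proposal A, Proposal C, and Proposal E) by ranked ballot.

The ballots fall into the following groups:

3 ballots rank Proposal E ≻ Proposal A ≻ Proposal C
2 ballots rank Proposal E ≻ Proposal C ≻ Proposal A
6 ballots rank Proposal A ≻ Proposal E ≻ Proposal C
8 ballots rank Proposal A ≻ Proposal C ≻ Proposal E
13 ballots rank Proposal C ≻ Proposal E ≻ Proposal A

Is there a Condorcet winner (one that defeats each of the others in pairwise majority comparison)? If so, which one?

There is no Condorcet winner

Head-to-head results (32 voters total):
Proposal A vs Proposal C: Proposal A wins 17–15.
Proposal A vs Proposal E: Proposal E wins 18–14.
Proposal C vs Proposal E: Proposal C wins 21–11.
No candidate beats all others: Proposal A beats Proposal C beats Proposal E beats Proposal A, a majority cycle.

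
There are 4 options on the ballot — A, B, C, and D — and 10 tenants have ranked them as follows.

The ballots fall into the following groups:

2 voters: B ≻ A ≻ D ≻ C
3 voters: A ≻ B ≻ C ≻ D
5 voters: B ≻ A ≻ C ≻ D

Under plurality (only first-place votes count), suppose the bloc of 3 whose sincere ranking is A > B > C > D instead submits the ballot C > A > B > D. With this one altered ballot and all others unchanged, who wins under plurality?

First-place totals with the altered ballot: A 0, B 7, C 3, D 0.
The winner is unchanged: still B.

B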